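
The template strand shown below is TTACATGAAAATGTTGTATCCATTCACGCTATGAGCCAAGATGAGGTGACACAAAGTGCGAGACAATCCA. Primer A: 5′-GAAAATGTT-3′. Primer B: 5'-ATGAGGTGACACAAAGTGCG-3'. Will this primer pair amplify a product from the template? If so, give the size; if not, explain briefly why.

No product — both primers anneal to the same strand and extend in the same direction.

Primer A (GAAAATGTT) matches the top strand at positions 7–15 (3' end points downstream).
Primer B (ATGAGGTGACACAAAGTGCG) also matches the top strand directly, at positions 41–60 — its reverse complement CGCACTTTGTGTCACCTCAT is not present.
Both primers anneal to the bottom strand with 3' ends pointing the same way, so neither can prime synthesis back toward the other.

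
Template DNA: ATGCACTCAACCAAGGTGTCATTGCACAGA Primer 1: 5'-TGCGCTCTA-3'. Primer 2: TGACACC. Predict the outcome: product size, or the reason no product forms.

Primer 1 (TGCGCTCTA) does not match the top strand, and its reverse complement TAGAGCGCA does not match either.
With no annealing site for primer 1, no amplification occurs.

No product — primer 1 has no binding site in the template.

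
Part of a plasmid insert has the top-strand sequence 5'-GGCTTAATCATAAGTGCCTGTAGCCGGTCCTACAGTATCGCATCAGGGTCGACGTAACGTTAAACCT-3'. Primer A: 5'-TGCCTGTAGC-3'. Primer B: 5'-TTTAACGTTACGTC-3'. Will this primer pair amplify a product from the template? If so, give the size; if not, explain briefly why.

Yes — a 50 bp product.

Primer A (TGCCTGTAGC) matches the top strand at positions 15–24; it acts as a forward primer.
Primer B's reverse complement is GACGTAACGTTAAA, matching the top strand at positions 51–64; it acts as a reverse primer.
The 3' ends face each other across positions 15–64, giving a 50 bp product.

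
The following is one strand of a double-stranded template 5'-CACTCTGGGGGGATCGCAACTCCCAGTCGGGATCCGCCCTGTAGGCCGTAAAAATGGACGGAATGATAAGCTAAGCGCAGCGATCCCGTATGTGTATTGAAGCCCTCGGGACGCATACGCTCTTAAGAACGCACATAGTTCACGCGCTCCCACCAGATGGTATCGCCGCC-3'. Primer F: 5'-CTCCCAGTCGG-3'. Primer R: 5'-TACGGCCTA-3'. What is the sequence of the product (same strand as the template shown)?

Scanning the template, CTCCCAGTCGG occurs at positions 20–30; this primer anneals to the bottom strand there with its 3' end pointing downstream.
Reverse complement of the reverse primer: TAGGCCGTA. This occurs on the top strand at positions 42–50.
The product is the template from position 20 through 50 (31 bp).

5'-CTCCCAGTCGGGATCCGCCCTGTAGGCCGTA-3'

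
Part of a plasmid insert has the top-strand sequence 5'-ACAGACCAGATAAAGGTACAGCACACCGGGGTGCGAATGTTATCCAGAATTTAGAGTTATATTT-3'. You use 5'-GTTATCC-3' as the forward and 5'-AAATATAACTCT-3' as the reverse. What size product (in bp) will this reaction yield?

The forward primer matches the template at positions 39–45.
Taking the reverse complement of AAATATAACTCT gives AGAGTTATATTT, found at positions 53–64 on the template; the primer anneals here to the top strand with its 3' end pointing upstream.
Amplicon spans positions 39–64: 26 bp.

26 bp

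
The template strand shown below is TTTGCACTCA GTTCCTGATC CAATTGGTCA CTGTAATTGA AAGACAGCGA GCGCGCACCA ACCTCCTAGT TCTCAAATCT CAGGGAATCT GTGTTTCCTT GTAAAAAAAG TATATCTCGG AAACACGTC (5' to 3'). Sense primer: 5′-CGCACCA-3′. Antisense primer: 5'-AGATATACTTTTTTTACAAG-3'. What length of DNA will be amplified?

64 bp

The forward primer matches the template at positions 54–60.
The reverse primer's reverse complement is CTTGTAAAAAAAGTATATCT, which matches the template at positions 98–117.
Product length = (reverse-primer end) − (forward-primer start) + 1 = 117 − 54 + 1 = 64 bp.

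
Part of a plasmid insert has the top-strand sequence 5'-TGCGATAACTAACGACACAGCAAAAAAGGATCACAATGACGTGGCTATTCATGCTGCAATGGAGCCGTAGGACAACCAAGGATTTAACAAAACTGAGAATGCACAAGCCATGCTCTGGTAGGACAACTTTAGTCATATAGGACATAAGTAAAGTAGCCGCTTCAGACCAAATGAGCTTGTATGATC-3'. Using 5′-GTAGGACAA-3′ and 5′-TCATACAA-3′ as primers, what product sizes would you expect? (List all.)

The forward primer GTAGGACAA matches the top strand at positions 67–75, 118–126.
The reverse primer's reverse complement is TTGTATGA, matching at positions 177–184.
Each forward site pairs with the reverse site to give a product ending at position 184: sizes 118, 67 bp.

118 bp, 67 bp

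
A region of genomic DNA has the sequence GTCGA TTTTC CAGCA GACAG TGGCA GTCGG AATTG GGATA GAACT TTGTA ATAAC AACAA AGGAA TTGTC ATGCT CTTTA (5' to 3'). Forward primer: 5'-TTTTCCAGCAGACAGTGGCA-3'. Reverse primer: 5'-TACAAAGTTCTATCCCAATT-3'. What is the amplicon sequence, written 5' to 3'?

Forward primer TTTTCCAGCAGACAGTGGCA is found on the top strand at positions 6–25.
Reverse complement of the reverse primer: AATTGGGATAGAACTTTGTA. This occurs on the top strand at positions 31–50.
The product is the template from position 6 through 50 (45 bp).

5'-TTTTCCAGCAGACAGTGGCAGTCGGAATTGGGATAGAACTTTGTA-3'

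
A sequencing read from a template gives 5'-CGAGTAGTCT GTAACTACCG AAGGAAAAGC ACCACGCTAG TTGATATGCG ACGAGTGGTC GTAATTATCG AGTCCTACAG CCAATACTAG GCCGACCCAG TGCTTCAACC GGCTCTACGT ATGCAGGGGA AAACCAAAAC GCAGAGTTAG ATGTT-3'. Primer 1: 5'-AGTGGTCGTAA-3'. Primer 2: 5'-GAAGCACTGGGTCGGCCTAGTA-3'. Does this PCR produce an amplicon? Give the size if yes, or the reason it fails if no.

Primer 1 (AGTGGTCGTAA) matches the top strand at positions 54–64; it acts as a forward primer.
Primer 2's reverse complement is TACTAGGCCGACCCAGTGCTTC, matching the top strand at positions 85–106; it acts as a reverse primer.
The 3' ends face each other across positions 54–106, giving a 53 bp product.

Yes — a 53 bp product.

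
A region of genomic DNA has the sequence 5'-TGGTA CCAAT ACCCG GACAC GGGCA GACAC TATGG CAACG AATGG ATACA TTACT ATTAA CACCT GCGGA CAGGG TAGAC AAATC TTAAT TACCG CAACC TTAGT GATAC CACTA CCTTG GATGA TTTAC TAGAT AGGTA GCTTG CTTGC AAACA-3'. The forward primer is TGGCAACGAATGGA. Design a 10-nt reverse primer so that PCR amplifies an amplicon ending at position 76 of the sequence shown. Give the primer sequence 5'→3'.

The forward primer binds at positions 33–46; the product's 3' end on the top strand is position 76.
The reverse primer anneals to the top strand over positions 67–76, i.e. to CGGACAGGGT.
Its sequence written 5'→3' is the reverse complement: ACCCTGTCCG.

5'-ACCCTGTCCG-3'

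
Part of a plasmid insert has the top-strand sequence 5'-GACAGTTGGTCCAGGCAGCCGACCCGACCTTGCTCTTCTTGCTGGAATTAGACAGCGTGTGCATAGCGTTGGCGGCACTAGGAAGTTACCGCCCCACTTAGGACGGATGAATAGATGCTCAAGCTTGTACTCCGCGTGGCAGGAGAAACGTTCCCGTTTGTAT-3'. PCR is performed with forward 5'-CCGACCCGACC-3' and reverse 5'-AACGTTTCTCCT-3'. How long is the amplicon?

134 bp

The forward primer matches the template at positions 19–29.
Taking the reverse complement of AACGTTTCTCCT gives AGGAGAAACGTT, found at positions 141–152 on the template; the primer anneals here to the top strand with its 3' end pointing upstream.
The product runs from position 19 to position 152, so its length is 152 − 19 + 1 = 134 bp.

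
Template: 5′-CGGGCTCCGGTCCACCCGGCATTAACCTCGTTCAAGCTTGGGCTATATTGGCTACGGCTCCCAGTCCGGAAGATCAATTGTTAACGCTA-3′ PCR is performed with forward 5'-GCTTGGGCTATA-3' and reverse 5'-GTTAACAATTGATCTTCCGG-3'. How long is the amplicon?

50 bp

Forward primer GCTTGGGCTATA is found on the top strand at positions 36–47.
Taking the reverse complement of GTTAACAATTGATCTTCCGG gives CCGGAAGATCAATTGTTAAC, found at positions 66–85 on the template; the primer anneals here to the top strand with its 3' end pointing upstream.
Amplicon spans positions 36–85: 50 bp.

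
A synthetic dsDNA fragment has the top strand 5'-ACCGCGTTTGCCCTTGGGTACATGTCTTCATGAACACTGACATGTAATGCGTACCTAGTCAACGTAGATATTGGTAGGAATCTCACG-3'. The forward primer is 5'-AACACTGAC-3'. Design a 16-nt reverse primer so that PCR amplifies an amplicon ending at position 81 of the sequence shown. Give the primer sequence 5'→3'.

The forward primer binds at positions 33–41; the product's 3' end on the top strand is position 81.
The reverse primer anneals to the top strand over positions 66–81, i.e. to AGATATTGGTAGGAAT.
Its sequence written 5'→3' is the reverse complement: ATTCCTACCAATATCT.

5'-ATTCCTACCAATATCT-3'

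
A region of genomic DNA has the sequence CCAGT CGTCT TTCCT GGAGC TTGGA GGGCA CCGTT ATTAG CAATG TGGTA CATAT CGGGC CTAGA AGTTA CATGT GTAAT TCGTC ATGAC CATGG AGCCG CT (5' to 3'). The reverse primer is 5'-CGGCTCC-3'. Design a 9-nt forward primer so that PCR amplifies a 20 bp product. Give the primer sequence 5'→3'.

5'-TCGTCATGA-3'

The reverse primer's reverse complement GGAGCCG matches the template at positions 94–100, so the product ends at position 100.
A 20 bp product then starts at position 100 − 20 + 1 = 81.
The forward primer is identical to the top strand there: TCGTCATGA.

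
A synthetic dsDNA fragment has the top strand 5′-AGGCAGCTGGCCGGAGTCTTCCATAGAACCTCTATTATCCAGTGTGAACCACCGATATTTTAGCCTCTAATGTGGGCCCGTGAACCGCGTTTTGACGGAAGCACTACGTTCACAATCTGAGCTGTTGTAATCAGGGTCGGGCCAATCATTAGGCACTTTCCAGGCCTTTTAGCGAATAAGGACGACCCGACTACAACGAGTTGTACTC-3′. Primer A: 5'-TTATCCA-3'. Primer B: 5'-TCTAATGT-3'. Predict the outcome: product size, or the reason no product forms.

No product — both primers anneal to the same strand and extend in the same direction.

Primer A (TTATCCA) matches the top strand at positions 35–41 (3' end points downstream).
Primer B (TCTAATGT) also matches the top strand directly, at positions 66–73 — its reverse complement ACATTAGA is not present.
Both primers anneal to the bottom strand with 3' ends pointing the same way, so neither can prime synthesis back toward the other.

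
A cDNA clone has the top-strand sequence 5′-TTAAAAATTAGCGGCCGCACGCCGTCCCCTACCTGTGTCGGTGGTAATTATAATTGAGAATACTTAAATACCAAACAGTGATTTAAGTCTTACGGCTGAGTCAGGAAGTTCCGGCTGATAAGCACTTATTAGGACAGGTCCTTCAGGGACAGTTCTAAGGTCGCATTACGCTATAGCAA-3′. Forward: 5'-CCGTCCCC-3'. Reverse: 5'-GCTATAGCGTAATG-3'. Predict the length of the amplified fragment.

The forward primer matches the template at positions 22–29.
Taking the reverse complement of GCTATAGCGTAATG gives CATTACGCTATAGC, found at positions 164–177 on the template; the primer anneals here to the top strand with its 3' end pointing upstream.
Product length = (reverse-primer end) − (forward-primer start) + 1 = 177 − 22 + 1 = 156 bp.

156 bp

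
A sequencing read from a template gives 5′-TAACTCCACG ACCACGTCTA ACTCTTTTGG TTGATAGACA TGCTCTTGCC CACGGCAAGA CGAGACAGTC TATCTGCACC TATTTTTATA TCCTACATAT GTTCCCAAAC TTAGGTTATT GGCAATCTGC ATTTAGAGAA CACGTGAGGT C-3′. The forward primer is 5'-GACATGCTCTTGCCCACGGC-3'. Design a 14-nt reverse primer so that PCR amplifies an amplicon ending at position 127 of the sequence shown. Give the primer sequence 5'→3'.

5'-GATTGCCAATAACC-3'

The forward primer binds at positions 37–56; the product's 3' end on the top strand is position 127.
The reverse primer anneals to the top strand over positions 114–127, i.e. to GGTTATTGGCAATC.
Its sequence written 5'→3' is the reverse complement: GATTGCCAATAACC.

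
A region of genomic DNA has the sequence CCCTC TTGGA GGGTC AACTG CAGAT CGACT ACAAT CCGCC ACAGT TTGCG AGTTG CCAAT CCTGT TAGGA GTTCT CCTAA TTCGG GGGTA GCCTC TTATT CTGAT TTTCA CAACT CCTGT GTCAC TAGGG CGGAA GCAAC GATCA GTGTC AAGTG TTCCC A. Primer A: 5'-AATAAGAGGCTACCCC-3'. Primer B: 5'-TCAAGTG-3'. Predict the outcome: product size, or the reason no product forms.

No product — the primers' 3' ends point away from each other.

Primer A (AATAAGAGGCTACCCC) has reverse complement GGGGTAGCCTCTTATT, which matches the top strand at positions 85–100; primer A anneals to the top strand there with its 3' end pointing upstream toward position 85.
Primer B (TCAAGTG) matches the top strand directly at positions 149–155; it anneals to the bottom strand with its 3' end pointing downstream toward position 155.
The 3' ends diverge (primer A extends toward position 1, primer B toward position 161), so the primers never converge on a shared product.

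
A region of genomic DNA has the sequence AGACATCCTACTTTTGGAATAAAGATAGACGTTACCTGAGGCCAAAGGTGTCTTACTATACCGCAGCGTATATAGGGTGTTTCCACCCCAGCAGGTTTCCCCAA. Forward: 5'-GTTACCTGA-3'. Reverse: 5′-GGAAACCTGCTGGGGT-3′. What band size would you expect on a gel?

Scanning the template, GTTACCTGA occurs at positions 31–39; this primer anneals to the bottom strand there with its 3' end pointing downstream.
The reverse primer's reverse complement is ACCCCAGCAGGTTTCC, which matches the template at positions 85–100.
Amplicon spans positions 31–100: 70 bp.

70 bp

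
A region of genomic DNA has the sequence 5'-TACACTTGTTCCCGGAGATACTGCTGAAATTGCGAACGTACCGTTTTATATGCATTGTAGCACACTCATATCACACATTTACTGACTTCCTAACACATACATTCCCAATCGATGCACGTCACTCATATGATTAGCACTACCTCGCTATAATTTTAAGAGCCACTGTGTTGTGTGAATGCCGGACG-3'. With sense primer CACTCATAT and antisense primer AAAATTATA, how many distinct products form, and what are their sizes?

Two products: 92 bp, 35 bp

The forward primer CACTCATAT matches the top strand at positions 63–71, 120–128.
The reverse primer's reverse complement is TATAATTTT, matching at positions 146–154.
Each forward site pairs with the reverse site to give a product ending at position 154: sizes 92, 35 bp.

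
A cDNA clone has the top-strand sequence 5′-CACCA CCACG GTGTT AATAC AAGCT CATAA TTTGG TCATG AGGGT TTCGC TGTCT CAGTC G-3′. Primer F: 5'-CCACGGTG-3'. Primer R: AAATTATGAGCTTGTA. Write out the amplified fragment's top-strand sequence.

The forward primer matches the template at positions 6–13.
Reverse complement of the reverse primer: TACAAGCTCATAATTT. This occurs on the top strand at positions 18–33.
The product is the template from position 6 through 33 (28 bp).

5'-CCACGGTGTTAATACAAGCTCATAATTT-3'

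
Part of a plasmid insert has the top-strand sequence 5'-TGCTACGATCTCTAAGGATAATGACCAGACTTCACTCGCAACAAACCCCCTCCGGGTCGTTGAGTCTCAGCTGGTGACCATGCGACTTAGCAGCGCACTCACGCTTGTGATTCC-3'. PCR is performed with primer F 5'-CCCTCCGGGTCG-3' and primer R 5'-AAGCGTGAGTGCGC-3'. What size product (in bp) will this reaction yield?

The forward primer matches the template at positions 48–59.
Reverse complement of the reverse primer: GCGCACTCACGCTT. This occurs on the top strand at positions 93–106.
Amplicon spans positions 48–106: 59 bp.

59 bp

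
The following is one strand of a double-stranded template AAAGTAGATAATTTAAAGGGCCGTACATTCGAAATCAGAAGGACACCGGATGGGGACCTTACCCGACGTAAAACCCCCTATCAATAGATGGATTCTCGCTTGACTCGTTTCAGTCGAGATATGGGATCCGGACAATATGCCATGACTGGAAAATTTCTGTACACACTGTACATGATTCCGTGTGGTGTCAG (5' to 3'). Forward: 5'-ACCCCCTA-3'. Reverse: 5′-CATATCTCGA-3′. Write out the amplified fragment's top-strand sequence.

5'-ACCCCCTATCAATAGATGGATTCTCGCTTGACTCGTTTCAGTCGAGATATG-3'

The forward primer matches the template at positions 73–80.
The reverse primer's reverse complement is TCGAGATATG, which matches the template at positions 114–123.
The product is the template from position 73 through 123 (51 bp).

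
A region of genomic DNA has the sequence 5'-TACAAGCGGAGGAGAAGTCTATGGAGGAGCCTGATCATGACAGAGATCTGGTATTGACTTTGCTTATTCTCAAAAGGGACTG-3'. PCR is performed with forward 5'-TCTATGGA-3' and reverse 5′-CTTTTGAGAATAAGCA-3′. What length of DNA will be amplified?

59 bp

Scanning the template, TCTATGGA occurs at positions 18–25; this primer anneals to the bottom strand there with its 3' end pointing downstream.
Reverse complement of the reverse primer: TGCTTATTCTCAAAAG. This occurs on the top strand at positions 61–76.
The product runs from position 18 to position 76, so its length is 76 − 18 + 1 = 59 bp.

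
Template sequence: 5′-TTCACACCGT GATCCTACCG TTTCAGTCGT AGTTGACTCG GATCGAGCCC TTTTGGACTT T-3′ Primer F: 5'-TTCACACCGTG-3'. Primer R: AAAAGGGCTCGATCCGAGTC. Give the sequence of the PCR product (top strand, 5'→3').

5'-TTCACACCGTGATCCTACCGTTTCAGTCGTAGTTGACTCGGATCGAGCCCTTTT-3'

Scanning the template, TTCACACCGTG occurs at positions 1–11; this primer anneals to the bottom strand there with its 3' end pointing downstream.
Reverse complement of the reverse primer: GACTCGGATCGAGCCCTTTT. This occurs on the top strand at positions 35–54.
The product is the template from position 1 through 54 (54 bp).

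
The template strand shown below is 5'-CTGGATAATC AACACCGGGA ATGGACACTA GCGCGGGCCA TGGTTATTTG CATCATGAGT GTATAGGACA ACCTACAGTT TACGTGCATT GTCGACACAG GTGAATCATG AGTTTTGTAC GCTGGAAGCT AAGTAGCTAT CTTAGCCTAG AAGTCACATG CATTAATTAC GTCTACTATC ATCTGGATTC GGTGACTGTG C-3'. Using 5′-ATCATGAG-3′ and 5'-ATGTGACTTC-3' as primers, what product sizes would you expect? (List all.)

The forward primer ATCATGAG matches the top strand at positions 52–59, 105–112.
The reverse primer's reverse complement is GAAGTCACAT, matching at positions 150–159.
Each forward site pairs with the reverse site to give a product ending at position 159: sizes 108, 55 bp.

108 bp, 55 bp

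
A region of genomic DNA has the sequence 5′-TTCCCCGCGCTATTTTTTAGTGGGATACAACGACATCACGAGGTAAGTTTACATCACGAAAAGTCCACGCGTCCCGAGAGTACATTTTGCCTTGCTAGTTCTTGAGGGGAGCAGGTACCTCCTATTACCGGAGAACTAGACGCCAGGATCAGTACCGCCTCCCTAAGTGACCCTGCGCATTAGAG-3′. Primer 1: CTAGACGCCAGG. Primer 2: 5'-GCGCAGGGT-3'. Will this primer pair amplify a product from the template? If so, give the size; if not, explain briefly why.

Primer 1 (CTAGACGCCAGG) matches the top strand at positions 136–147; it acts as a forward primer.
Primer 2's reverse complement is ACCCTGCGC, matching the top strand at positions 170–178; it acts as a reverse primer.
The 3' ends face each other across positions 136–178, giving a 43 bp product.

Yes — a 43 bp product.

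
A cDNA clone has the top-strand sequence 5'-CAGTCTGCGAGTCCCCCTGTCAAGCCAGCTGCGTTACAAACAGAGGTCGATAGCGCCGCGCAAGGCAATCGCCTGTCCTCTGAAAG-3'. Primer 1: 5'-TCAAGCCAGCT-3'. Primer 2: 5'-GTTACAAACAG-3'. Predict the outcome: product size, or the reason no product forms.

Primer 1 (TCAAGCCAGCT) matches the top strand at positions 20–30 (3' end points downstream).
Primer 2 (GTTACAAACAG) also matches the top strand directly, at positions 33–43 — its reverse complement CTGTTTGTAAC is not present.
Both primers anneal to the bottom strand with 3' ends pointing the same way, so neither can prime synthesis back toward the other.

No product — both primers anneal to the same strand and extend in the same direction.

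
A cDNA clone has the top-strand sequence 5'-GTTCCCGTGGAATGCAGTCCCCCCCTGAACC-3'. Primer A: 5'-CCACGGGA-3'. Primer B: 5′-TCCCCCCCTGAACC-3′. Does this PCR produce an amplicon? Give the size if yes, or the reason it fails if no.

Primer A (CCACGGGA) has reverse complement TCCCGTGG, which matches the top strand at positions 3–10; primer A anneals to the top strand there with its 3' end pointing upstream toward position 3.
Primer B (TCCCCCCCTGAACC) matches the top strand directly at positions 18–31; it anneals to the bottom strand with its 3' end pointing downstream toward position 31.
The 3' ends diverge (primer A extends toward position 1, primer B toward position 31), so the primers never converge on a shared product.

No product — the primers' 3' ends point away from each other.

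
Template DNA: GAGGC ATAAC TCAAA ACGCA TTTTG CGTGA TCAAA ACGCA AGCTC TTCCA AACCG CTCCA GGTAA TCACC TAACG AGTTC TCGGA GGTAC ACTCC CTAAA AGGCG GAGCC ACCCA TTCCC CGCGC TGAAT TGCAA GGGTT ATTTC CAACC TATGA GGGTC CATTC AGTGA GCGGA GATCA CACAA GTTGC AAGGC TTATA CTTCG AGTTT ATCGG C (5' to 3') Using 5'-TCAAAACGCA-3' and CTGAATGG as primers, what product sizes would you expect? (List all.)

157 bp, 137 bp

The forward primer TCAAAACGCA matches the top strand at positions 11–20, 31–40.
The reverse primer's reverse complement is CCATTCAG, matching at positions 160–167.
Each forward site pairs with the reverse site to give a product ending at position 167: sizes 157, 137 bp.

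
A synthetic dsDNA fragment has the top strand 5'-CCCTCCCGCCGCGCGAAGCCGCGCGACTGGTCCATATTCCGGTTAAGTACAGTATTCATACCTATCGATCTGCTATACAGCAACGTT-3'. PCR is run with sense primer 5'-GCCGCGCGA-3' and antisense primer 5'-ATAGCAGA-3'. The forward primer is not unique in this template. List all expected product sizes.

69 bp, 59 bp

The forward primer GCCGCGCGA matches the top strand at positions 8–16, 18–26.
The reverse primer's reverse complement is TCTGCTAT, matching at positions 69–76.
Each forward site pairs with the reverse site to give a product ending at position 76: sizes 69, 59 bp.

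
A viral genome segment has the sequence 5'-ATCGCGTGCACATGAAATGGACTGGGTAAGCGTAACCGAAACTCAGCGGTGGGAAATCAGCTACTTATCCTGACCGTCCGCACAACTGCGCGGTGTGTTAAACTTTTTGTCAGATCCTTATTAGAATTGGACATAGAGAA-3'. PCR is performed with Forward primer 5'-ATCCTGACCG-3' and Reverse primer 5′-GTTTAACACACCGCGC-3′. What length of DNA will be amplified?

37 bp

The forward primer matches the template at positions 67–76.
Reverse complement of the reverse primer: GCGCGGTGTGTTAAAC. This occurs on the top strand at positions 88–103.
Product length = (reverse-primer end) − (forward-primer start) + 1 = 103 − 67 + 1 = 37 bp.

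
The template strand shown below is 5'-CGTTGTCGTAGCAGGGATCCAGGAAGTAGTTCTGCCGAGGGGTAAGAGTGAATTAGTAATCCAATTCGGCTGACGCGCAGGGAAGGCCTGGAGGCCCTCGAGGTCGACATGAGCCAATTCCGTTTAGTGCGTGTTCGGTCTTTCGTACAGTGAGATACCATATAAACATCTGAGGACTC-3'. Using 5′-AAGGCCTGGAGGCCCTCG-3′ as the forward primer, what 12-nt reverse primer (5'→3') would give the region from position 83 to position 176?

5'-TCCTCAGATGTT-3'

The product's 3' end on the top strand is position 176.
The reverse primer anneals to the top strand over positions 165–176, i.e. to AACATCTGAGGA.
Its sequence written 5'→3' is the reverse complement: TCCTCAGATGTT.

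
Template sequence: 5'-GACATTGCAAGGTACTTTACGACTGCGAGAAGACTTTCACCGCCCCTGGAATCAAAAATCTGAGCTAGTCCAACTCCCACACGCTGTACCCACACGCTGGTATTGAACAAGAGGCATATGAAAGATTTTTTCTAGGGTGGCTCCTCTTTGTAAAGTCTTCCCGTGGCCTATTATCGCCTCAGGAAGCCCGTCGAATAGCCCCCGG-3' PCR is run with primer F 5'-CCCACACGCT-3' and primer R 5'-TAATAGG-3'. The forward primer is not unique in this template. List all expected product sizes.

The forward primer CCCACACGCT matches the top strand at positions 76–85, 89–98.
The reverse primer's reverse complement is CCTATTA, matching at positions 167–173.
Each forward site pairs with the reverse site to give a product ending at position 173: sizes 98, 85 bp.

98 bp, 85 bp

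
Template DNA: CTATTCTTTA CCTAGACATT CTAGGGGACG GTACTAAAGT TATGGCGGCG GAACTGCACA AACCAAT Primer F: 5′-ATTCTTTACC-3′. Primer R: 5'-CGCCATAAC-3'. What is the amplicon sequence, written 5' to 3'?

5'-ATTCTTTACCTAGACATTCTAGGGGACGGTACTAAAGTTATGGCG-3'

Scanning the template, ATTCTTTACC occurs at positions 3–12; this primer anneals to the bottom strand there with its 3' end pointing downstream.
Reverse complement of the reverse primer: GTTATGGCG. This occurs on the top strand at positions 39–47.
The product is the template from position 3 through 47 (45 bp).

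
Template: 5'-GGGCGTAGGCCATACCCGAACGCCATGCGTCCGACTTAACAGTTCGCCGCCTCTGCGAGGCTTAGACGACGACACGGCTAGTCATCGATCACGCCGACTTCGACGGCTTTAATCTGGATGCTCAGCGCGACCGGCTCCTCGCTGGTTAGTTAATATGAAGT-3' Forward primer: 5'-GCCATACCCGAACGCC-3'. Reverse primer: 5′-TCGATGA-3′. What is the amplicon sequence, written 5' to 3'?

5'-GCCATACCCGAACGCCATGCGTCCGACTTAACAGTTCGCCGCCTCTGCGAGGCTTAGACGACGACACGGCTAGTCATCGA-3'

Scanning the template, GCCATACCCGAACGCC occurs at positions 9–24; this primer anneals to the bottom strand there with its 3' end pointing downstream.
Reverse complement of the reverse primer: TCATCGA. This occurs on the top strand at positions 82–88.
The product is the template from position 9 through 88 (80 bp).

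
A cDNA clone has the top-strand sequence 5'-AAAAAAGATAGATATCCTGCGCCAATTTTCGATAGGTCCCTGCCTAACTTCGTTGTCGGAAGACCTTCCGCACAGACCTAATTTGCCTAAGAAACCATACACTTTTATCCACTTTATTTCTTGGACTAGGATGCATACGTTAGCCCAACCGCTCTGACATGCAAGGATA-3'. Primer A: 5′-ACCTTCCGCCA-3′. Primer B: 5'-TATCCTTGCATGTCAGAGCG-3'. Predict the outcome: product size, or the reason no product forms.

No product — primer A has no binding site in the template.

Primer A (ACCTTCCGCCA) does not match the top strand, and its reverse complement TGGCGGAAGGT does not match either.
With no annealing site for primer A, no amplification occurs.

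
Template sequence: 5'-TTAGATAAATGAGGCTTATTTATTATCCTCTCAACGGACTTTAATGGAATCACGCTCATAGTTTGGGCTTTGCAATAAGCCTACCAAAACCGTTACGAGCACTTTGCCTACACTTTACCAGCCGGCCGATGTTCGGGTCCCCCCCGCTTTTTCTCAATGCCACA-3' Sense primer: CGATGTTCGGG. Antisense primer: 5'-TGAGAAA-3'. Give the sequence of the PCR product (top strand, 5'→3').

5'-CGATGTTCGGGTCCCCCCCGCTTTTTCTCA-3'

Forward primer CGATGTTCGGG is found on the top strand at positions 127–137.
The reverse primer's reverse complement is TTTCTCA, which matches the template at positions 150–156.
The product is the template from position 127 through 156 (30 bp).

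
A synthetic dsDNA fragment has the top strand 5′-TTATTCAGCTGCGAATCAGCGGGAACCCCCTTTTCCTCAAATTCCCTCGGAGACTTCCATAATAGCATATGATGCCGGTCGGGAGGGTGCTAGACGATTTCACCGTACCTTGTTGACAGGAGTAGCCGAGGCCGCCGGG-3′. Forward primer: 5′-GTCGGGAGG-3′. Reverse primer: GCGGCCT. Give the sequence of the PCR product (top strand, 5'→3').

5'-GTCGGGAGGGTGCTAGACGATTTCACCGTACCTTGTTGACAGGAGTAGCCGAGGCCGC-3'

The forward primer matches the template at positions 78–86.
The reverse primer's reverse complement is AGGCCGC, which matches the template at positions 129–135.
The product is the template from position 78 through 135 (58 bp).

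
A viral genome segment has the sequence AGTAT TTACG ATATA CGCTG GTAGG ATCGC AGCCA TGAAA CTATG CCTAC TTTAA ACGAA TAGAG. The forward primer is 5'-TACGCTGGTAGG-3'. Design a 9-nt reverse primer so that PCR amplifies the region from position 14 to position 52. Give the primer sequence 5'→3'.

5'-AAGTAGGCA-3'

The product's 3' end on the top strand is position 52.
The reverse primer anneals to the top strand over positions 44–52, i.e. to TGCCTACTT.
Its sequence written 5'→3' is the reverse complement: AAGTAGGCA.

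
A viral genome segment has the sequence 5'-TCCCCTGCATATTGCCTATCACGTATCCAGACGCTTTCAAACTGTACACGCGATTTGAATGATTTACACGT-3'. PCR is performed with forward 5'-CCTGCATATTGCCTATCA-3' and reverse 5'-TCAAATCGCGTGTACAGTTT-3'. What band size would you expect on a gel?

55 bp

Scanning the template, CCTGCATATTGCCTATCA occurs at positions 4–21; this primer anneals to the bottom strand there with its 3' end pointing downstream.
Reverse complement of the reverse primer: AAACTGTACACGCGATTTGA. This occurs on the top strand at positions 39–58.
The product runs from position 4 to position 58, so its length is 58 − 4 + 1 = 55 bp.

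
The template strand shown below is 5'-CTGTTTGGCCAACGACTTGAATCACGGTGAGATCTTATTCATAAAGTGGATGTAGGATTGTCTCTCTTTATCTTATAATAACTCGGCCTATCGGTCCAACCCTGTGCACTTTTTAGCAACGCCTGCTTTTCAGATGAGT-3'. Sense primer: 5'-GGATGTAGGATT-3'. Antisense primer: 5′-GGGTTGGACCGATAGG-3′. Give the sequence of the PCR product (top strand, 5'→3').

Forward primer GGATGTAGGATT is found on the top strand at positions 48–59.
The reverse primer's reverse complement is CCTATCGGTCCAACCC, which matches the template at positions 87–102.
The product is the template from position 48 through 102 (55 bp).

5'-GGATGTAGGATTGTCTCTCTTTATCTTATAATAACTCGGCCTATCGGTCCAACCC-3'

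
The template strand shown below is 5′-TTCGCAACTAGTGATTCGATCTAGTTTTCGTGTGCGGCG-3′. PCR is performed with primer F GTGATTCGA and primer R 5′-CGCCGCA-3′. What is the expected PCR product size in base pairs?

29 bp

Forward primer GTGATTCGA is found on the top strand at positions 11–19.
Reverse complement of the reverse primer: TGCGGCG. This occurs on the top strand at positions 33–39.
Amplicon spans positions 11–39: 29 bp.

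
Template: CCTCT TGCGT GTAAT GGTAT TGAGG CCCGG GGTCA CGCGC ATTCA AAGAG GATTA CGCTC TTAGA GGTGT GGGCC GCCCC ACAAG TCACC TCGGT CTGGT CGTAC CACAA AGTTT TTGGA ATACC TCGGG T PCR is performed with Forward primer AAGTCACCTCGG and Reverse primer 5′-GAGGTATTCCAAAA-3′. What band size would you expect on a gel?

Scanning the template, AAGTCACCTCGG occurs at positions 83–94; this primer anneals to the bottom strand there with its 3' end pointing downstream.
Taking the reverse complement of GAGGTATTCCAAAA gives TTTTGGAATACCTC, found at positions 114–127 on the template; the primer anneals here to the top strand with its 3' end pointing upstream.
Amplicon spans positions 83–127: 45 bp.

45 bp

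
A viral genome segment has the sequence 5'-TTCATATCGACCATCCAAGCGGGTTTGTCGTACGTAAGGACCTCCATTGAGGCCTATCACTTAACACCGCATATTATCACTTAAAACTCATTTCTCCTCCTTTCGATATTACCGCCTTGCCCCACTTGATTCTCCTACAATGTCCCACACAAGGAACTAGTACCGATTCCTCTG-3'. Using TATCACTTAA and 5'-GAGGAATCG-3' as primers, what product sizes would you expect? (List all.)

118 bp, 98 bp

The forward primer TATCACTTAA matches the top strand at positions 55–64, 75–84.
The reverse primer's reverse complement is CGATTCCTC, matching at positions 164–172.
Each forward site pairs with the reverse site to give a product ending at position 172: sizes 118, 98 bp.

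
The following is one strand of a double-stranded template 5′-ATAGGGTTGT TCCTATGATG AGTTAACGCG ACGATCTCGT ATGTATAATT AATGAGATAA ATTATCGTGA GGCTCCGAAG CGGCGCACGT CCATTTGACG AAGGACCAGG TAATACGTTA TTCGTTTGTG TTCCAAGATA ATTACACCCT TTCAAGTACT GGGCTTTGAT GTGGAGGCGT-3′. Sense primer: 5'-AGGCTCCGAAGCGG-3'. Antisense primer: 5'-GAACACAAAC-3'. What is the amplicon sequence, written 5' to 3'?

Forward primer AGGCTCCGAAGCGG is found on the top strand at positions 70–83.
Taking the reverse complement of GAACACAAAC gives GTTTGTGTTC, found at positions 124–133 on the template; the primer anneals here to the top strand with its 3' end pointing upstream.
The product is the template from position 70 through 133 (64 bp).

5'-AGGCTCCGAAGCGGCGCACGTCCATTTGACGAAGGACCAGGTAATACGTTATTCGTTTGTGTTC-3'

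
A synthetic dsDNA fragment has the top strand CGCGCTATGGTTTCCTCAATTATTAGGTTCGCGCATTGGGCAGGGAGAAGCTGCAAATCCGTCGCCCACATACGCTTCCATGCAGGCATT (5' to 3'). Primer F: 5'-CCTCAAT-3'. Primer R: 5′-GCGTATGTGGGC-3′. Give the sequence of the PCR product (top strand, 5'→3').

5'-CCTCAATTATTAGGTTCGCGCATTGGGCAGGGAGAAGCTGCAAATCCGTCGCCCACATACGC-3'

Forward primer CCTCAAT is found on the top strand at positions 14–20.
Taking the reverse complement of GCGTATGTGGGC gives GCCCACATACGC, found at positions 64–75 on the template; the primer anneals here to the top strand with its 3' end pointing upstream.
The product is the template from position 14 through 75 (62 bp).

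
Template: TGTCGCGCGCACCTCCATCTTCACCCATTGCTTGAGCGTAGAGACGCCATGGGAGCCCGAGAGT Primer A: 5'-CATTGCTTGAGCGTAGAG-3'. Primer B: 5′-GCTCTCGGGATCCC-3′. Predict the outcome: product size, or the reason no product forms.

No product — primer B has no binding site in the template.

Primer B (GCTCTCGGGATCCC) does not match the top strand, and its reverse complement GGGATCCCGAGAGC does not match either.
With no annealing site for primer B, no amplification occurs.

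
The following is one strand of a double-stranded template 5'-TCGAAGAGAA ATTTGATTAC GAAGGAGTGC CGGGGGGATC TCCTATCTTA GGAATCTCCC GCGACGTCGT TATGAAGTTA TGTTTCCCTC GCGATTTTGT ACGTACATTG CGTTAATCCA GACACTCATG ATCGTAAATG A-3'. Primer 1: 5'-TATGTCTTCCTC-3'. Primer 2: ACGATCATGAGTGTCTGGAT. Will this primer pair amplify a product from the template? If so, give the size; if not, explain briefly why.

Primer 1 (TATGTCTTCCTC) does not match the top strand, and its reverse complement GAGGAAGACATA does not match either.
With no annealing site for primer 1, no amplification occurs.

No product — primer 1 has no binding site in the template.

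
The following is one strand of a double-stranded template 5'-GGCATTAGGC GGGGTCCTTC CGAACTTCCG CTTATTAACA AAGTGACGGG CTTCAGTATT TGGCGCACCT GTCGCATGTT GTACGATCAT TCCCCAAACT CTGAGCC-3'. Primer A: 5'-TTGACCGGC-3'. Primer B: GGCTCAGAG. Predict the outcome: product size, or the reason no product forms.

No product — primer A has no binding site in the template.

Primer A (TTGACCGGC) does not match the top strand, and its reverse complement GCCGGTCAA does not match either.
With no annealing site for primer A, no amplification occurs.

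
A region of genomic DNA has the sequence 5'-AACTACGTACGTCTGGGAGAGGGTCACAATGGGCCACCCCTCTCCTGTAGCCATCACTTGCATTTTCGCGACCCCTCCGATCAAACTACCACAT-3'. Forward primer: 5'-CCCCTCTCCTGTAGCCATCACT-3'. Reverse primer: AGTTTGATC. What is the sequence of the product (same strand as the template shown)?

5'-CCCCTCTCCTGTAGCCATCACTTGCATTTTCGCGACCCCTCCGATCAAACT-3'

Scanning the template, CCCCTCTCCTGTAGCCATCACT occurs at positions 37–58; this primer anneals to the bottom strand there with its 3' end pointing downstream.
Taking the reverse complement of AGTTTGATC gives GATCAAACT, found at positions 79–87 on the template; the primer anneals here to the top strand with its 3' end pointing upstream.
The product is the template from position 37 through 87 (51 bp).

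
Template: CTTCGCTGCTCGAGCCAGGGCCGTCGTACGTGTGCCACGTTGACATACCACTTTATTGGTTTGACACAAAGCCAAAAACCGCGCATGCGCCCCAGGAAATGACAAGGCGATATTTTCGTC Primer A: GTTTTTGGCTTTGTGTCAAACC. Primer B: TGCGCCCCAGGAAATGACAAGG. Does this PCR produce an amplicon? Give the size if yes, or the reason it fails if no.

No product — the primers' 3' ends point away from each other.

Primer A (GTTTTTGGCTTTGTGTCAAACC) has reverse complement GGTTTGACACAAAGCCAAAAAC, which matches the top strand at positions 58–79; primer A anneals to the top strand there with its 3' end pointing upstream toward position 58.
Primer B (TGCGCCCCAGGAAATGACAAGG) matches the top strand directly at positions 86–107; it anneals to the bottom strand with its 3' end pointing downstream toward position 107.
The 3' ends diverge (primer A extends toward position 1, primer B toward position 120), so the primers never converge on a shared product.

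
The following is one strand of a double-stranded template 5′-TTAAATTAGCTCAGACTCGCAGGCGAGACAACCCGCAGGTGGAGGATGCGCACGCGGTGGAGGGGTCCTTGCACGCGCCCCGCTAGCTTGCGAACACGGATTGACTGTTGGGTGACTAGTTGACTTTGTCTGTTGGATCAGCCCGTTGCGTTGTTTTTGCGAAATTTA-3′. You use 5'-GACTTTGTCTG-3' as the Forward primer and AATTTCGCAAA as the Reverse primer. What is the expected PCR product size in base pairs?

Forward primer GACTTTGTCTG is found on the top strand at positions 122–132.
Reverse complement of the reverse primer: TTTGCGAAATT. This occurs on the top strand at positions 156–166.
The product runs from position 122 to position 166, so its length is 166 − 122 + 1 = 45 bp.

45 bp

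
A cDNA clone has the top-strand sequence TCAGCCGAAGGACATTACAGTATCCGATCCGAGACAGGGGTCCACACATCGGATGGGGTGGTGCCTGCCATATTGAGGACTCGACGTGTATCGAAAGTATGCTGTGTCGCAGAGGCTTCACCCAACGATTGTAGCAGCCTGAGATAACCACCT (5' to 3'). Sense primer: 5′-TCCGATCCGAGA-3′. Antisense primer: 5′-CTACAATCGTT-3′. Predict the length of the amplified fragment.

The forward primer matches the template at positions 23–34.
The reverse primer's reverse complement is AACGATTGTAG, which matches the template at positions 124–134.
The product runs from position 23 to position 134, so its length is 134 − 23 + 1 = 112 bp.

112 bp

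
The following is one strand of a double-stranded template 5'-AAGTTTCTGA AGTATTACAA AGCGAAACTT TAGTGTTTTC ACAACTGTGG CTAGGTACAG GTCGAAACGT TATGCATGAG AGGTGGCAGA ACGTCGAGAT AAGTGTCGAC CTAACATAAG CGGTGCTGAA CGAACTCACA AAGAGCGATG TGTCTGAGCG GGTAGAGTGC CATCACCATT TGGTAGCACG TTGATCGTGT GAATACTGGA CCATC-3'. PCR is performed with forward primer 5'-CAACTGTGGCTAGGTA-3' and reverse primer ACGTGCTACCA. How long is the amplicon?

Forward primer CAACTGTGGCTAGGTA is found on the top strand at positions 42–57.
Reverse complement of the reverse primer: TGGTAGCACGT. This occurs on the top strand at positions 181–191.
The product runs from position 42 to position 191, so its length is 191 − 42 + 1 = 150 bp.

150 bp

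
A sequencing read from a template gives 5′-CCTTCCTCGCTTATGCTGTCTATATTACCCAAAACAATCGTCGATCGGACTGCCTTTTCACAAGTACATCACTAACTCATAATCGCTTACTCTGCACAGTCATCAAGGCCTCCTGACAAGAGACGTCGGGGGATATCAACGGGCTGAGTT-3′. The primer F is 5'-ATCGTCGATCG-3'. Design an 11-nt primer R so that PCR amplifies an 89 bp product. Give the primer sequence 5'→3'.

5'-CGTCTCTTGTC-3'

The forward primer binds at positions 37–47, so an 89 bp product ends at position 37 + 89 − 1 = 125.
The reverse primer anneals to the top strand over positions 115–125, i.e. to GACAAGAGACG.
Its sequence written 5'→3' is the reverse complement: CGTCTCTTGTC.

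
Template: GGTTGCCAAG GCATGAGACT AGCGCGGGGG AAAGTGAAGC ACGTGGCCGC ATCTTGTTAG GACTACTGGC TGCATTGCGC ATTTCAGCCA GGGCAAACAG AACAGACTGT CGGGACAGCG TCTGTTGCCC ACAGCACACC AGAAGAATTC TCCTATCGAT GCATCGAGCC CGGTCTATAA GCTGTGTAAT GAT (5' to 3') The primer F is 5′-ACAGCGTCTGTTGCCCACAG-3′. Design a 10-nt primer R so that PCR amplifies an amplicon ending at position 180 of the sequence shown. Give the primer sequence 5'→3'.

The forward primer binds at positions 115–134; the product's 3' end on the top strand is position 180.
The reverse primer anneals to the top strand over positions 171–180, i.e. to CGGTCTATAA.
Its sequence written 5'→3' is the reverse complement: TTATAGACCG.

5'-TTATAGACCG-3'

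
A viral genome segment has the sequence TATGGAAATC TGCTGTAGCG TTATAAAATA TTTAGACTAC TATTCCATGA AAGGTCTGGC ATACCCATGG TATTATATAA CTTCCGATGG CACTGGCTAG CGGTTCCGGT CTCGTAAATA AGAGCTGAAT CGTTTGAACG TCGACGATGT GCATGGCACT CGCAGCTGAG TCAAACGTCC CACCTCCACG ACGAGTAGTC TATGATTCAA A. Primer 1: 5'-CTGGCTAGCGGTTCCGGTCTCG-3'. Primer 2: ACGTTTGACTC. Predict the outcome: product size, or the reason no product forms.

Primer 1 (CTGGCTAGCGGTTCCGGTCTCG) matches the top strand at positions 93–114; it acts as a forward primer.
Primer 2's reverse complement is GAGTCAAACGT, matching the top strand at positions 168–178; it acts as a reverse primer.
The 3' ends face each other across positions 93–178, giving an 86 bp product.

Yes — an 86 bp product.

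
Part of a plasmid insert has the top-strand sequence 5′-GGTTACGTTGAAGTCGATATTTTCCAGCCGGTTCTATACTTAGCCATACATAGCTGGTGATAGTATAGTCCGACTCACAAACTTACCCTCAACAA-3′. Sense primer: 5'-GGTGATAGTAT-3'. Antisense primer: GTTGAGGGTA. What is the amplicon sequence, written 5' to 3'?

5'-GGTGATAGTATAGTCCGACTCACAAACTTACCCTCAAC-3'

Scanning the template, GGTGATAGTAT occurs at positions 56–66; this primer anneals to the bottom strand there with its 3' end pointing downstream.
The reverse primer's reverse complement is TACCCTCAAC, which matches the template at positions 84–93.
The product is the template from position 56 through 93 (38 bp).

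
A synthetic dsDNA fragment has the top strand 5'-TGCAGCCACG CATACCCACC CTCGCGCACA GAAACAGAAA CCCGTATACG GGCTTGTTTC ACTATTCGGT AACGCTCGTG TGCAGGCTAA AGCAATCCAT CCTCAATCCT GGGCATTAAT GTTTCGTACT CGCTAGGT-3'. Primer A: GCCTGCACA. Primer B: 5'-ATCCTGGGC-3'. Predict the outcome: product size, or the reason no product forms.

Primer A (GCCTGCACA) has reverse complement TGTGCAGGC, which matches the top strand at positions 79–87; primer A anneals to the top strand there with its 3' end pointing upstream toward position 79.
Primer B (ATCCTGGGC) matches the top strand directly at positions 106–114; it anneals to the bottom strand with its 3' end pointing downstream toward position 114.
The 3' ends diverge (primer A extends toward position 1, primer B toward position 138), so the primers never converge on a shared product.

No product — the primers' 3' ends point away from each other.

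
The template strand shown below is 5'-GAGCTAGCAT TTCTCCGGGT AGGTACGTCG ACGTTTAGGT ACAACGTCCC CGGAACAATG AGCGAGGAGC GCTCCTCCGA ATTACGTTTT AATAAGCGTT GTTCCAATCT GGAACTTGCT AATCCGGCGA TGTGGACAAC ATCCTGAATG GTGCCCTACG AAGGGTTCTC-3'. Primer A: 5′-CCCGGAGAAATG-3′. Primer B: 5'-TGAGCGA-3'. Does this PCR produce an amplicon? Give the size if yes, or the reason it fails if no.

Primer A (CCCGGAGAAATG) has reverse complement CATTTCTCCGGG, which matches the top strand at positions 8–19; primer A anneals to the top strand there with its 3' end pointing upstream toward position 8.
Primer B (TGAGCGA) matches the top strand directly at positions 59–65; it anneals to the bottom strand with its 3' end pointing downstream toward position 65.
The 3' ends diverge (primer A extends toward position 1, primer B toward position 170), so the primers never converge on a shared product.

No product — the primers' 3' ends point away from each other.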